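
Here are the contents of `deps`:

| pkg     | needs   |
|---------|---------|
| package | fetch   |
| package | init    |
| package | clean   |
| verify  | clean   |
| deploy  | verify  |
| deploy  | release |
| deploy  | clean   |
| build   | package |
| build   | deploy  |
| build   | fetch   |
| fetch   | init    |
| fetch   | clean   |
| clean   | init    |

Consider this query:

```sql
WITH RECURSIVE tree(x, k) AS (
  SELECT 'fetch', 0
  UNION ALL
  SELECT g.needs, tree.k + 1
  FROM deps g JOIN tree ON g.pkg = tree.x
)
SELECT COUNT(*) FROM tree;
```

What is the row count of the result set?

Base: (fetch, k=0).
Iteration 1: edges from {fetch} -> (clean, k=1), (init, k=1).
Iteration 2: edges from {clean,init} -> (init, k=2).
Iteration 3: no outgoing edges from {init}; recursion stops.
Total rows emitted: 4.

4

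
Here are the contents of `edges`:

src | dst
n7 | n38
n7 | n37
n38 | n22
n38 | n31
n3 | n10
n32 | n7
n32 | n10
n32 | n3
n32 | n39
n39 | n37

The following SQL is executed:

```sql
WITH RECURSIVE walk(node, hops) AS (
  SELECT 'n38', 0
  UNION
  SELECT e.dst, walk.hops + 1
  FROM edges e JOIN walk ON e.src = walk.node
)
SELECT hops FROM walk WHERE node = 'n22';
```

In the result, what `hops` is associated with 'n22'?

1

Base: (n38, hops=0).
Iteration 1: edges from {n38} -> (n22, hops=1), (n31, hops=1).
Iteration 2: no outgoing edges from {n22,n31}; recursion stops.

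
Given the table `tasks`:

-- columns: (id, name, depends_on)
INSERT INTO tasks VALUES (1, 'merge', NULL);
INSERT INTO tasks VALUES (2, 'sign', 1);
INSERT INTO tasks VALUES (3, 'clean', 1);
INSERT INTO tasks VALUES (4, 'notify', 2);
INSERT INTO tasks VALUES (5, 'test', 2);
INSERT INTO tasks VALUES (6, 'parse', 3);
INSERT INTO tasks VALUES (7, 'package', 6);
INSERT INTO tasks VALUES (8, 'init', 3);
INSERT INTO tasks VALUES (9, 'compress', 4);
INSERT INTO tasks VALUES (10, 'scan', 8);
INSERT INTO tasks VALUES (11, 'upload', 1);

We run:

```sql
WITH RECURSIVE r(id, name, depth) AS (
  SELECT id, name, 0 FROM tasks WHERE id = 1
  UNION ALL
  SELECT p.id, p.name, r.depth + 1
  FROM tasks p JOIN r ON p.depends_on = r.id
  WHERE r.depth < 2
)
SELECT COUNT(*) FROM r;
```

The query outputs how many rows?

Base: id=1 (merge) at depth 0.
Iteration 1: rows with depends_on in {1} -> sign (id 2, depth 1), clean (id 3, depth 1), upload (id 11, depth 1).
Iteration 2: rows with depends_on in {2,3,11} -> notify (id 4, depth 2), test (id 5, depth 2), parse (id 6, depth 2), init (id 8, depth 2).
Iteration 3: depth < 2 fails for all current rows; recursion stops.
Total rows emitted: 8.

8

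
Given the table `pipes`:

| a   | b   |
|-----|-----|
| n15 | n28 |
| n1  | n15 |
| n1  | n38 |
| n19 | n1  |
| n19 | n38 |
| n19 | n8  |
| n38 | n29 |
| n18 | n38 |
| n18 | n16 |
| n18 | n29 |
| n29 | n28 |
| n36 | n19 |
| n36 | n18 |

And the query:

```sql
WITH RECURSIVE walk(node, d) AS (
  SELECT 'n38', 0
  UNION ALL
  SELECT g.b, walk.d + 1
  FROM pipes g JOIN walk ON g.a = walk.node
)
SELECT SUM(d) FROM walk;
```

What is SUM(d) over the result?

Base: (n38, d=0).
Iteration 1: edges from {n38} -> (n29, d=1).
Iteration 2: edges from {n29} -> (n28, d=2).
Iteration 3: no outgoing edges from {n28}; recursion stops.
SUM(d) = 0 + 1 + 2 = 3.

3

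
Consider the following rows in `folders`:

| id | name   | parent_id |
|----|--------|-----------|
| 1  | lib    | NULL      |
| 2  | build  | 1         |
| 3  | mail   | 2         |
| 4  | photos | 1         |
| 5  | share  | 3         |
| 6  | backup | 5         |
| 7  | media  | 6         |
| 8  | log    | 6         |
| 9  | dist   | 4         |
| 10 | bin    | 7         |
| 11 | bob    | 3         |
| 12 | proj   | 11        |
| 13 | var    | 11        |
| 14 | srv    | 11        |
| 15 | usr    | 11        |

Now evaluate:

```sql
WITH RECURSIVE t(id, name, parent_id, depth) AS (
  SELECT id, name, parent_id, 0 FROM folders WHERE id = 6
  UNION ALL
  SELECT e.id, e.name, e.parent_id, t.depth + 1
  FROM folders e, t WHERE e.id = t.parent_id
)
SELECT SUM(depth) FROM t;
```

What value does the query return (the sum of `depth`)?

Base: id=6 (backup), parent_id=5, depth 0.
Iteration 1: join on id=5 -> share (id 5, parent_id=3, depth 1).
Iteration 2: join on id=3 -> mail (id 3, parent_id=2, depth 2).
Iteration 3: join on id=2 -> build (id 2, parent_id=1, depth 3).
Iteration 4: join on id=1 -> lib (id 1, parent_id=NULL, depth 4).
Iteration 5: parent_id is NULL; no match; recursion stops.
SUM(depth) = 0 + 1 + 2 + 3 + 4 = 10.

10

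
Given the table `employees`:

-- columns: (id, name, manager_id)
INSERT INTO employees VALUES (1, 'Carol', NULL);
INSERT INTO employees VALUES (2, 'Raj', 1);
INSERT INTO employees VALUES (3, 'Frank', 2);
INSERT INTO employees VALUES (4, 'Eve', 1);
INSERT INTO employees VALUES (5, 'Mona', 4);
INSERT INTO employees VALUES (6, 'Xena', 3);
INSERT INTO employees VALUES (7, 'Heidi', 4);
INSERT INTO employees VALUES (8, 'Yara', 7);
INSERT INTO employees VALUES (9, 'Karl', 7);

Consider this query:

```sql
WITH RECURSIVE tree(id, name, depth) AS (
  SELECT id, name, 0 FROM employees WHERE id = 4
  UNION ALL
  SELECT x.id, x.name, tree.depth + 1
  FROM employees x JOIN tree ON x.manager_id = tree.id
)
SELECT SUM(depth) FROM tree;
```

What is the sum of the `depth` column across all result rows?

6

Base: id=4 (Eve) at depth 0.
Iteration 1: rows with manager_id in {4} -> Mona (id 5, depth 1), Heidi (id 7, depth 1).
Iteration 2: rows with manager_id in {5,7} -> Yara (id 8, depth 2), Karl (id 9, depth 2).
Iteration 3: no rows with manager_id in {8,9}; recursion stops.
SUM(depth) = 0 + 1 + 1 + 2 + 2 = 6.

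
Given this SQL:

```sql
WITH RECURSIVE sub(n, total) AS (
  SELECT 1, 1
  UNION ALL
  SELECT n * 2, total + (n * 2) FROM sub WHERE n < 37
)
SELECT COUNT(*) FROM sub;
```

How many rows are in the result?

7

Base: n=1, total=1.
Iteration 1: 1 < 37 holds -> n = 1 * 2 = 2, total = 1 + 2 = 3.
Iteration 2: 2 < 37 holds -> n = 2 * 2 = 4, total = 3 + 4 = 7.
Iteration 3: 4 < 37 holds -> n = 4 * 2 = 8, total = 7 + 8 = 15.
Iteration 4: 8 < 37 holds -> n = 8 * 2 = 16, total = 15 + 16 = 31.
Iteration 5: 16 < 37 holds -> n = 16 * 2 = 32, total = 31 + 32 = 63.
Iteration 6: 32 < 37 holds -> n = 32 * 2 = 64, total = 63 + 64 = 127.
Iteration 7: 64 < 37 fails; recursion stops.
Total rows emitted: 7.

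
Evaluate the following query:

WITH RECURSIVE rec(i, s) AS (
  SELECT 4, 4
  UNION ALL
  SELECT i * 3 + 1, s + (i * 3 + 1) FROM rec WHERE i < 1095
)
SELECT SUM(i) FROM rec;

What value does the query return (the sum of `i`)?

4915

Base: i=4, s=4.
Iteration 1: 4 < 1095 holds -> i = 4 * 3 + 1 = 13, s = 4 + 13 = 17.
Iteration 2: 13 < 1095 holds -> i = 13 * 3 + 1 = 40, s = 17 + 40 = 57.
Iteration 3: 40 < 1095 holds -> i = 40 * 3 + 1 = 121, s = 57 + 121 = 178.
Iteration 4: 121 < 1095 holds -> i = 121 * 3 + 1 = 364, s = 178 + 364 = 542.
Iteration 5: 364 < 1095 holds -> i = 364 * 3 + 1 = 1093, s = 542 + 1093 = 1635.
Iteration 6: 1093 < 1095 holds -> i = 1093 * 3 + 1 = 3280, s = 1635 + 3280 = 4915.
Iteration 7: 3280 < 1095 fails; recursion stops.
SUM(i) = 4 + 13 + 40 + 121 + 364 + 1093 + 3280 = 4915.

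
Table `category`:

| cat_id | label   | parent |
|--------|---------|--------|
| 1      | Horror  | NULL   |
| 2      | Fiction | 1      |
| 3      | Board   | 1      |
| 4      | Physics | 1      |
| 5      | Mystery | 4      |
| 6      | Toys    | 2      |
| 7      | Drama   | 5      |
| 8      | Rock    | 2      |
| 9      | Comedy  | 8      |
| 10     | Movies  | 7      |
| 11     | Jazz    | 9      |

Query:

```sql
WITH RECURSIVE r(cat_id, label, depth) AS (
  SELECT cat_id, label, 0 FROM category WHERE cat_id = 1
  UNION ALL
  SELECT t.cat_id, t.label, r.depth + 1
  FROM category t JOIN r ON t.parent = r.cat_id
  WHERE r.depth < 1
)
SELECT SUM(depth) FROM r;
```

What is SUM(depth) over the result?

3

Base: cat_id=1 (Horror) at depth 0.
Iteration 1: rows with parent in {1} -> Fiction (id 2, depth 1), Board (id 3, depth 1), Physics (id 4, depth 1).
Iteration 2: depth < 1 fails for all current rows; recursion stops.
SUM(depth) = 0 + 1 + 1 + 1 = 3.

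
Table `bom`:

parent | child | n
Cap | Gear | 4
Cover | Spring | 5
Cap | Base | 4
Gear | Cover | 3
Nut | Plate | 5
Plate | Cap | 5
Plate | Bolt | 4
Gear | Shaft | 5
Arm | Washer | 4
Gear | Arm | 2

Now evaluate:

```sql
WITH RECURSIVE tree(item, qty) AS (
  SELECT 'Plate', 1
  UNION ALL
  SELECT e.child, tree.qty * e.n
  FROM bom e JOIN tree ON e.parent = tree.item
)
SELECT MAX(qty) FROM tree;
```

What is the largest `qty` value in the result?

300

Base: (Plate, qty=1).
Iteration 1: components of {Plate} -> Bolt = 1*4 = 4, Cap = 1*5 = 5.
Iteration 2: components of {Bolt,Cap} -> Base = 5*4 = 20, Gear = 5*4 = 20.
Iteration 3: components of {Base,Gear} -> Arm = 20*2 = 40, Cover = 20*3 = 60, Shaft = 20*5 = 100.
Iteration 4: components of {Arm,Cover,Shaft} -> Spring = 60*5 = 300, Washer = 40*4 = 160.
Iteration 5: no further components; recursion stops.
qty values: 1, 5, 4, 20, 20, 60, 40, 100, 300, 160; the maximum is 300.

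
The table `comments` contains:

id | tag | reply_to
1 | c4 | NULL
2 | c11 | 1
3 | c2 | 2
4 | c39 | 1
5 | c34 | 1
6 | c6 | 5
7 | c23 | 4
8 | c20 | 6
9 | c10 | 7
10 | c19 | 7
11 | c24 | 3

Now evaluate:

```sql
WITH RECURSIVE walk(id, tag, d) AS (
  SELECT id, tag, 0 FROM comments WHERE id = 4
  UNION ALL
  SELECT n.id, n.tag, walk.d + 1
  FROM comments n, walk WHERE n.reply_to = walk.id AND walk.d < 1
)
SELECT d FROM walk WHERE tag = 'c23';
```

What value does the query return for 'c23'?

Base: id=4 (c39) at d 0.
Iteration 1: rows with reply_to in {4} -> c23 (id 7, d 1).
Iteration 2: d < 1 fails for all current rows; recursion stops.

1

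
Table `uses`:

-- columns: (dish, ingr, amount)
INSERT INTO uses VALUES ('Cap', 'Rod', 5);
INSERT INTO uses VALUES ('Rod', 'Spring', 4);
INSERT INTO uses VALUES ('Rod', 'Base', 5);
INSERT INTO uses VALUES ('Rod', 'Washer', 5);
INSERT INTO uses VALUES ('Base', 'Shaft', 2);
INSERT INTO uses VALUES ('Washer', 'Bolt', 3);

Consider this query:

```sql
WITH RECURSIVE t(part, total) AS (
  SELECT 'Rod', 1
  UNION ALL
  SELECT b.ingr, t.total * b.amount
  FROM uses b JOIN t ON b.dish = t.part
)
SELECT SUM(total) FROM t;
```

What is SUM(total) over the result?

Base: (Rod, total=1).
Iteration 1: components of {Rod} -> Base = 1*5 = 5, Spring = 1*4 = 4, Washer = 1*5 = 5.
Iteration 2: components of {Base,Spring,Washer} -> Bolt = 5*3 = 15, Shaft = 5*2 = 10.
Iteration 3: no further components; recursion stops.
SUM(total) = 1 + 4 + 5 + 5 + 10 + 15 = 40.

40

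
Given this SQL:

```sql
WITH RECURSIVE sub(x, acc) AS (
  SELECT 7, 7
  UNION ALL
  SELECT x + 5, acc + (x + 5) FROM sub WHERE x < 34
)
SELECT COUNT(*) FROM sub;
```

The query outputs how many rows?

Base: x=7, acc=7.
Iteration 1: 7 < 34 holds -> x = 7 + 5 = 12, acc = 7 + 12 = 19.
Iteration 2: 12 < 34 holds -> x = 12 + 5 = 17, acc = 19 + 17 = 36.
Iteration 3: 17 < 34 holds -> x = 17 + 5 = 22, acc = 36 + 22 = 58.
Iteration 4: 22 < 34 holds -> x = 22 + 5 = 27, acc = 58 + 27 = 85.
Iteration 5: 27 < 34 holds -> x = 27 + 5 = 32, acc = 85 + 32 = 117.
Iteration 6: 32 < 34 holds -> x = 32 + 5 = 37, acc = 117 + 37 = 154.
Iteration 7: 37 < 34 fails; recursion stops.
Total rows emitted: 7.

7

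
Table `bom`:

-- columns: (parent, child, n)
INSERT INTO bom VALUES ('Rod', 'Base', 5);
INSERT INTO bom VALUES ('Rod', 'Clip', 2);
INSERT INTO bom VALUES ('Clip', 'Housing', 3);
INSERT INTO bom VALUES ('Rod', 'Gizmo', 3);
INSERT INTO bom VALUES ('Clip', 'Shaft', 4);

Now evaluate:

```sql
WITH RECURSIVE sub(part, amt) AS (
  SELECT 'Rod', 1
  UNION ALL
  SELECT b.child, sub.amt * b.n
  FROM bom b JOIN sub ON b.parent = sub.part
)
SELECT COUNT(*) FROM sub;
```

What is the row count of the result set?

Base: (Rod, amt=1).
Iteration 1: components of {Rod} -> Base = 1*5 = 5, Clip = 1*2 = 2, Gizmo = 1*3 = 3.
Iteration 2: components of {Base,Clip,Gizmo} -> Housing = 2*3 = 6, Shaft = 2*4 = 8.
Iteration 3: no further components; recursion stops.
Total rows emitted: 6.

6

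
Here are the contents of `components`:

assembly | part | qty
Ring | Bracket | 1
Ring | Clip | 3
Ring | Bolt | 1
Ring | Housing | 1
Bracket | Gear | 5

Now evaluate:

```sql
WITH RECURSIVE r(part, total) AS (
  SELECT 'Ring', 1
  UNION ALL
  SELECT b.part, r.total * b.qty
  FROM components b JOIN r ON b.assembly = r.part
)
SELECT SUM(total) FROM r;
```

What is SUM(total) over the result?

12

Base: (Ring, total=1).
Iteration 1: components of {Ring} -> Bolt = 1*1 = 1, Bracket = 1*1 = 1, Clip = 1*3 = 3, Housing = 1*1 = 1.
Iteration 2: components of {Bolt,Bracket,Clip,Housing} -> Gear = 1*5 = 5.
Iteration 3: no further components; recursion stops.
SUM(total) = 1 + 1 + 3 + 1 + 1 + 5 = 12.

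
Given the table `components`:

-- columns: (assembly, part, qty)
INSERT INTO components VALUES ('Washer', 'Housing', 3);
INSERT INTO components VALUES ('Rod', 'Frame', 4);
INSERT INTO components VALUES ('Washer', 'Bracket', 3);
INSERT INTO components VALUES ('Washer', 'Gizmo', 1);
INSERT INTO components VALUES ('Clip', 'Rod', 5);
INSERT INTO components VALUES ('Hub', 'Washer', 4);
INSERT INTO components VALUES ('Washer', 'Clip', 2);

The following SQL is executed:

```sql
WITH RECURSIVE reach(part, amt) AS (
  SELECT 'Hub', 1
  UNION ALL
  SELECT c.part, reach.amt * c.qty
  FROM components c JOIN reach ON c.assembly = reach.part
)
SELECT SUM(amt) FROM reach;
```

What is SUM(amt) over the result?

Base: (Hub, amt=1).
Iteration 1: components of {Hub} -> Washer = 1*4 = 4.
Iteration 2: components of {Washer} -> Bracket = 4*3 = 12, Clip = 4*2 = 8, Gizmo = 4*1 = 4, Housing = 4*3 = 12.
Iteration 3: components of {Bracket,Clip,Gizmo,Housing} -> Rod = 8*5 = 40.
Iteration 4: components of {Rod} -> Frame = 40*4 = 160.
Iteration 5: no further components; recursion stops.
SUM(amt) = 1 + 4 + 4 + 8 + 12 + 12 + 40 + 160 = 241.

241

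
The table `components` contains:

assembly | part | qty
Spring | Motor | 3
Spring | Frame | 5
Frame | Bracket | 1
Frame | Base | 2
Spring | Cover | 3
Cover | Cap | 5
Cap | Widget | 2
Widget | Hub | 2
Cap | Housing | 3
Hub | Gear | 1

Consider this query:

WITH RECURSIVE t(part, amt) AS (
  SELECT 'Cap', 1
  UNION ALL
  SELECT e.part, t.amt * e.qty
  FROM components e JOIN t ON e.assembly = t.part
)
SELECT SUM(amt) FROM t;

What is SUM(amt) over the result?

14

Base: (Cap, amt=1).
Iteration 1: components of {Cap} -> Housing = 1*3 = 3, Widget = 1*2 = 2.
Iteration 2: components of {Housing,Widget} -> Hub = 2*2 = 4.
Iteration 3: components of {Hub} -> Gear = 4*1 = 4.
Iteration 4: no further components; recursion stops.
SUM(amt) = 1 + 2 + 3 + 4 + 4 = 14.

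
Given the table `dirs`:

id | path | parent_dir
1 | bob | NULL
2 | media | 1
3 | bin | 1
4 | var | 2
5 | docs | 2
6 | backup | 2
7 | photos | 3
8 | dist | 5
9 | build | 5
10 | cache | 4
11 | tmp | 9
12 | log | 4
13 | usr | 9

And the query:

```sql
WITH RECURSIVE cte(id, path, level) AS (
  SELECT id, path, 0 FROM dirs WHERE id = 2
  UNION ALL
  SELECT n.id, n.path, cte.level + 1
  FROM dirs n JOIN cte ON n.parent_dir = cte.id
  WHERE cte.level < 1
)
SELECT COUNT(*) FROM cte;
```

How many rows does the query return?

4

Base: id=2 (media) at level 0.
Iteration 1: rows with parent_dir in {2} -> var (id 4, level 1), docs (id 5, level 1), backup (id 6, level 1).
Iteration 2: level < 1 fails for all current rows; recursion stops.
Total rows emitted: 4.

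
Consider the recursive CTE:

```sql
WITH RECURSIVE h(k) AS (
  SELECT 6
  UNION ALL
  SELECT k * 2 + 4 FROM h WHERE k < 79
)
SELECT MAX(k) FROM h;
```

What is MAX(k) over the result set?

Base: k=6.
Iteration 1: 6 < 79 holds -> k = 6 * 2 + 4 = 16.
Iteration 2: 16 < 79 holds -> k = 16 * 2 + 4 = 36.
Iteration 3: 36 < 79 holds -> k = 36 * 2 + 4 = 76.
Iteration 4: 76 < 79 holds -> k = 76 * 2 + 4 = 156.
Iteration 5: 156 < 79 fails; recursion stops.
k values: 6, 16, 36, 76, 156; the maximum is 156.

156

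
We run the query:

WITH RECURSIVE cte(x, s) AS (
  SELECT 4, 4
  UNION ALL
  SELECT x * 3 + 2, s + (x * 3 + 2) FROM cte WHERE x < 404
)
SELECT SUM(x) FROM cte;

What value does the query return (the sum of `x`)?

600

Base: x=4, s=4.
Iteration 1: 4 < 404 holds -> x = 4 * 3 + 2 = 14, s = 4 + 14 = 18.
Iteration 2: 14 < 404 holds -> x = 14 * 3 + 2 = 44, s = 18 + 44 = 62.
Iteration 3: 44 < 404 holds -> x = 44 * 3 + 2 = 134, s = 62 + 134 = 196.
Iteration 4: 134 < 404 holds -> x = 134 * 3 + 2 = 404, s = 196 + 404 = 600.
Iteration 5: 404 < 404 fails; recursion stops.
SUM(x) = 4 + 14 + 44 + 134 + 404 = 600.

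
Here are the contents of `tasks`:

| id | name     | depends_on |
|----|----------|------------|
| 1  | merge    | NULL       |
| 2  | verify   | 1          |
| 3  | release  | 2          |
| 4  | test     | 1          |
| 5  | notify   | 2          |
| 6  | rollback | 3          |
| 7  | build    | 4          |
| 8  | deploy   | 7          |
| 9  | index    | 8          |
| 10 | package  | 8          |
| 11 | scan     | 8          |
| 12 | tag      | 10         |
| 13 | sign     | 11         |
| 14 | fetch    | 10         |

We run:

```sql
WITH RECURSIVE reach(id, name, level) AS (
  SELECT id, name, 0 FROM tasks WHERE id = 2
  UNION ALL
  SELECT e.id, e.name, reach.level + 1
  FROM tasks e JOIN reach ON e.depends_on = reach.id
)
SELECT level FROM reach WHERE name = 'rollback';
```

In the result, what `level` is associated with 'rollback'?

2

Base: id=2 (verify) at level 0.
Iteration 1: rows with depends_on in {2} -> release (id 3, level 1), notify (id 5, level 1).
Iteration 2: rows with depends_on in {3,5} -> rollback (id 6, level 2).
Iteration 3: no rows with depends_on in {6}; recursion stops.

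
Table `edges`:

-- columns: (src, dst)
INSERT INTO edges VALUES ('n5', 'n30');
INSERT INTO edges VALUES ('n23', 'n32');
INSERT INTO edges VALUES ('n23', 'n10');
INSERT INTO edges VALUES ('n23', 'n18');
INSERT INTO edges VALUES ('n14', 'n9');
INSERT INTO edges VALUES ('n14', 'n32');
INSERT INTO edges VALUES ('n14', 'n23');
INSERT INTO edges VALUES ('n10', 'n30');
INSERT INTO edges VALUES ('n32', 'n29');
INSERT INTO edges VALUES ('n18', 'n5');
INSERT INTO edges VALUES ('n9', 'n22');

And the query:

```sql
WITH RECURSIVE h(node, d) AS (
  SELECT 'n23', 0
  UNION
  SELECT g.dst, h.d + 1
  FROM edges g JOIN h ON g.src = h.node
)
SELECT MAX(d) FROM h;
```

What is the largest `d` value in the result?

3

Base: (n23, d=0).
Iteration 1: edges from {n23} -> (n10, d=1), (n18, d=1), (n32, d=1).
Iteration 2: edges from {n10,n18,n32} -> (n29, d=2), (n30, d=2), (n5, d=2).
Iteration 3: edges from {n29,n30,n5} -> (n30, d=3).
Iteration 4: no outgoing edges from {n30}; recursion stops.
d values: 0, 1, 1, 1, 2, 2, 2, 3; the maximum is 3.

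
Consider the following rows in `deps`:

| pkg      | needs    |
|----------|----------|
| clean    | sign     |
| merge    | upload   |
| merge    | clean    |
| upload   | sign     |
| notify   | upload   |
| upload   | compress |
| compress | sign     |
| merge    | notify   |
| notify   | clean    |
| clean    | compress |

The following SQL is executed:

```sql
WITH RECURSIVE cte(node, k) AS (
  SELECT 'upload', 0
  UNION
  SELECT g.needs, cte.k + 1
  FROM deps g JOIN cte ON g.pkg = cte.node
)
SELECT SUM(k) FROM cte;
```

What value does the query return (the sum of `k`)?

4

Base: (upload, k=0).
Iteration 1: edges from {upload} -> (compress, k=1), (sign, k=1).
Iteration 2: edges from {compress,sign} -> (sign, k=2).
Iteration 3: no outgoing edges from {sign}; recursion stops.
SUM(k) = 0 + 1 + 1 + 2 = 4.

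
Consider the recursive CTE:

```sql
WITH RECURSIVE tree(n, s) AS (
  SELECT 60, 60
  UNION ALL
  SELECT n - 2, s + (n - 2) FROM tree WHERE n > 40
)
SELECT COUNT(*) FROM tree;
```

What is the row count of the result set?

11

Base: n=60, s=60.
Iteration 1: 60 > 40 holds -> n = 60 - 2 = 58, s = 60 + 58 = 118.
Iteration 2: 58 > 40 holds -> n = 58 - 2 = 56, s = 118 + 56 = 174.
Iteration 3: 56 > 40 holds -> n = 56 - 2 = 54, s = 174 + 54 = 228.
Iteration 4: 54 > 40 holds -> n = 54 - 2 = 52, s = 228 + 52 = 280.
Iteration 5: 52 > 40 holds -> n = 52 - 2 = 50, s = 280 + 50 = 330.
Iteration 6: 50 > 40 holds -> n = 50 - 2 = 48, s = 330 + 48 = 378.
Iteration 7: 48 > 40 holds -> n = 48 - 2 = 46, s = 378 + 46 = 424.
Iteration 8: 46 > 40 holds -> n = 46 - 2 = 44, s = 424 + 44 = 468.
Iteration 9: 44 > 40 holds -> n = 44 - 2 = 42, s = 468 + 42 = 510.
Iteration 10: 42 > 40 holds -> n = 42 - 2 = 40, s = 510 + 40 = 550.
Iteration 11: 40 > 40 fails; recursion stops.
Total rows emitted: 11.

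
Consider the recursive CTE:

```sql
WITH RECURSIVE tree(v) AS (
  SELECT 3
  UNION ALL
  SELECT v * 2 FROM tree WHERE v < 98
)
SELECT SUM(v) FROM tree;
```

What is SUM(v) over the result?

Base: v=3.
Iteration 1: 3 < 98 holds -> v = 3 * 2 = 6.
Iteration 2: 6 < 98 holds -> v = 6 * 2 = 12.
Iteration 3: 12 < 98 holds -> v = 12 * 2 = 24.
Iteration 4: 24 < 98 holds -> v = 24 * 2 = 48.
Iteration 5: 48 < 98 holds -> v = 48 * 2 = 96.
Iteration 6: 96 < 98 holds -> v = 96 * 2 = 192.
Iteration 7: 192 < 98 fails; recursion stops.
SUM(v) = 3 + 6 + 12 + 24 + 48 + 96 + 192 = 381.

381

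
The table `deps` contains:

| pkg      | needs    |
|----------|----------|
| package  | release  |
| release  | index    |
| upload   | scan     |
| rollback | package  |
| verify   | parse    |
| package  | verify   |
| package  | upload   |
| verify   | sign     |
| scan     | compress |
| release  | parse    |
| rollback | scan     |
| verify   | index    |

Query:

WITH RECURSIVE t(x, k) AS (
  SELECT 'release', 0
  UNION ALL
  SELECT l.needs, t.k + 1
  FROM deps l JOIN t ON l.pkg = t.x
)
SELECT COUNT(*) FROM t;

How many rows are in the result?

Base: (release, k=0).
Iteration 1: edges from {release} -> (index, k=1), (parse, k=1).
Iteration 2: no outgoing edges from {index,parse}; recursion stops.
Total rows emitted: 3.

3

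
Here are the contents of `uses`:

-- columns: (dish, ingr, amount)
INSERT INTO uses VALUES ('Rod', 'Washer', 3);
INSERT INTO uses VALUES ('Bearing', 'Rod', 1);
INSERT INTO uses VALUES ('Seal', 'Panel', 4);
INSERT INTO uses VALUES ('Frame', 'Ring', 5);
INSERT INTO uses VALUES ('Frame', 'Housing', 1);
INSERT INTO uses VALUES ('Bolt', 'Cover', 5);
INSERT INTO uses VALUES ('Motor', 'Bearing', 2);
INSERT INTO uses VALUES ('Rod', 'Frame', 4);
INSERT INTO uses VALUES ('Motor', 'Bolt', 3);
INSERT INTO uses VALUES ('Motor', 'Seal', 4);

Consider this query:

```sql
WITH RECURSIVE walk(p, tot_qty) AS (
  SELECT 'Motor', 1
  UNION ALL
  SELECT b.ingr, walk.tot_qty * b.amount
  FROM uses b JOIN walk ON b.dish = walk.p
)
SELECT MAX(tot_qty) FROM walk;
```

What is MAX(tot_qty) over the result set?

Base: (Motor, tot_qty=1).
Iteration 1: components of {Motor} -> Bearing = 1*2 = 2, Bolt = 1*3 = 3, Seal = 1*4 = 4.
Iteration 2: components of {Bearing,Bolt,Seal} -> Cover = 3*5 = 15, Panel = 4*4 = 16, Rod = 2*1 = 2.
Iteration 3: components of {Cover,Panel,Rod} -> Frame = 2*4 = 8, Washer = 2*3 = 6.
Iteration 4: components of {Frame,Washer} -> Housing = 8*1 = 8, Ring = 8*5 = 40.
Iteration 5: no further components; recursion stops.
tot_qty values: 1, 4, 2, 3, 16, 2, 15, 8, 6, 8, 40; the maximum is 40.

40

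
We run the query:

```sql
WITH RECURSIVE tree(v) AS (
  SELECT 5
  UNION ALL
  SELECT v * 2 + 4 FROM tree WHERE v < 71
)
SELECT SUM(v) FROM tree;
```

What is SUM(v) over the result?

Base: v=5.
Iteration 1: 5 < 71 holds -> v = 5 * 2 + 4 = 14.
Iteration 2: 14 < 71 holds -> v = 14 * 2 + 4 = 32.
Iteration 3: 32 < 71 holds -> v = 32 * 2 + 4 = 68.
Iteration 4: 68 < 71 holds -> v = 68 * 2 + 4 = 140.
Iteration 5: 140 < 71 fails; recursion stops.
SUM(v) = 5 + 14 + 32 + 68 + 140 = 259.

259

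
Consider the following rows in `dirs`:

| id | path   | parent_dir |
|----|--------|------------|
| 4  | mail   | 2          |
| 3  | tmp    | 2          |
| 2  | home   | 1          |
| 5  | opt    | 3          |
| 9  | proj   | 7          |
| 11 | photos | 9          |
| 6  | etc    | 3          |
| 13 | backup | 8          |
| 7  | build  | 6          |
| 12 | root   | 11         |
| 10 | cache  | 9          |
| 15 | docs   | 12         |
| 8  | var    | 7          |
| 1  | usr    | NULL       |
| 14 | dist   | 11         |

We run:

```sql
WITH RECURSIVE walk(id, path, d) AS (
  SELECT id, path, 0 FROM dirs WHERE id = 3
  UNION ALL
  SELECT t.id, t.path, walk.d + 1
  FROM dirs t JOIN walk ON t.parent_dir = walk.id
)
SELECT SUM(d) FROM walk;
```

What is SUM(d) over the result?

Base: id=3 (tmp) at d 0.
Iteration 1: rows with parent_dir in {3} -> opt (id 5, d 1), etc (id 6, d 1).
Iteration 2: rows with parent_dir in {5,6} -> build (id 7, d 2).
Iteration 3: rows with parent_dir in {7} -> var (id 8, d 3), proj (id 9, d 3).
Iteration 4: rows with parent_dir in {8,9} -> cache (id 10, d 4), photos (id 11, d 4), backup (id 13, d 4).
Iteration 5: rows with parent_dir in {10,11,13} -> root (id 12, d 5), dist (id 14, d 5).
Iteration 6: rows with parent_dir in {12,14} -> docs (id 15, d 6).
Iteration 7: no rows with parent_dir in {15}; recursion stops.
SUM(d) = 0 + 1 + 1 + 2 + 3 + 3 + 4 + 4 + 4 + 5 + 5 + 6 = 38.

38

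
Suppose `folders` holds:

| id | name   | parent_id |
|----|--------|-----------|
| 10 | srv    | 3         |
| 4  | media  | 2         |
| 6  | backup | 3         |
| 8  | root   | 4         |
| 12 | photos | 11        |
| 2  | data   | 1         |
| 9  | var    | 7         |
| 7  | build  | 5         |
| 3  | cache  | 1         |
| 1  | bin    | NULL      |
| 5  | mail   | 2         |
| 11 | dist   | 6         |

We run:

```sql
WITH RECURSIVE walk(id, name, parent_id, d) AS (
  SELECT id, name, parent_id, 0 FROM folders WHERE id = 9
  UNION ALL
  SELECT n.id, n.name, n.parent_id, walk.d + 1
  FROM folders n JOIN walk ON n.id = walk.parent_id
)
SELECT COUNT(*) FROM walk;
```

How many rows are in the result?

Base: id=9 (var), parent_id=7, d 0.
Iteration 1: join on id=7 -> build (id 7, parent_id=5, d 1).
Iteration 2: join on id=5 -> mail (id 5, parent_id=2, d 2).
Iteration 3: join on id=2 -> data (id 2, parent_id=1, d 3).
Iteration 4: join on id=1 -> bin (id 1, parent_id=NULL, d 4).
Iteration 5: parent_id is NULL; no match; recursion stops.
Total rows emitted: 5.

5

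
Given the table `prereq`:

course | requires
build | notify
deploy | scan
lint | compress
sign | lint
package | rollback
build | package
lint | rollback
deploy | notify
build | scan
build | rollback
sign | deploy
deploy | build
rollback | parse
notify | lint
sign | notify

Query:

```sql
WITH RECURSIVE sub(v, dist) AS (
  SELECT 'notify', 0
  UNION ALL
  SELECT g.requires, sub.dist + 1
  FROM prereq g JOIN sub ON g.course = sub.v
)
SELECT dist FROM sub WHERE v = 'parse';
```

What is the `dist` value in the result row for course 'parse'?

Base: (notify, dist=0).
Iteration 1: edges from {notify} -> (lint, dist=1).
Iteration 2: edges from {lint} -> (compress, dist=2), (rollback, dist=2).
Iteration 3: edges from {compress,rollback} -> (parse, dist=3).
Iteration 4: no outgoing edges from {parse}; recursion stops.

3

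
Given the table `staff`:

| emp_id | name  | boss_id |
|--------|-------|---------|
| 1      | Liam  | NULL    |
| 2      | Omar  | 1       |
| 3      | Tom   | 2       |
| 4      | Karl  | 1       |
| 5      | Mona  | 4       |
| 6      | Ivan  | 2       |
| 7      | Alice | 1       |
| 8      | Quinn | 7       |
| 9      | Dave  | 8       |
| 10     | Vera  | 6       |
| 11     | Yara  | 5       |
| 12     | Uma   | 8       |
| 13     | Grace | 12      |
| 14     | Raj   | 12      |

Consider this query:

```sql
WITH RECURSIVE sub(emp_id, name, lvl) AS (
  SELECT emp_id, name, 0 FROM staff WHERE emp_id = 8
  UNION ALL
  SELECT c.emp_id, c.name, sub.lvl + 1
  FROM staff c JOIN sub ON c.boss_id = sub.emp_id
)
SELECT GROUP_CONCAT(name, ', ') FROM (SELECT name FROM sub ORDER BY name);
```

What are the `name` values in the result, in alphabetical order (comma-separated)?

Base: emp_id=8 (Quinn) at lvl 0.
Iteration 1: rows with boss_id in {8} -> Dave (id 9, lvl 1), Uma (id 12, lvl 1).
Iteration 2: rows with boss_id in {9,12} -> Grace (id 13, lvl 2), Raj (id 14, lvl 2).
Iteration 3: no rows with boss_id in {13,14}; recursion stops.

Dave, Grace, Quinn, Raj, Uma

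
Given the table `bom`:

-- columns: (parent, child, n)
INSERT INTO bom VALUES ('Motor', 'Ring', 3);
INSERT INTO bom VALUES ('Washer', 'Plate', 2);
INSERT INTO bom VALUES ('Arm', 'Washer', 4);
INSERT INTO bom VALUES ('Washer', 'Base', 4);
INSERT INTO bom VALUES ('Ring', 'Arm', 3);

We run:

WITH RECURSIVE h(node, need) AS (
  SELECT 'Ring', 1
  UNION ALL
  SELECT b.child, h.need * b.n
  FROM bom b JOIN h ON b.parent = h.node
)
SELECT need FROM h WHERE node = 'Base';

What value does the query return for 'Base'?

48

Base: (Ring, need=1).
Iteration 1: components of {Ring} -> Arm = 1*3 = 3.
Iteration 2: components of {Arm} -> Washer = 3*4 = 12.
Iteration 3: components of {Washer} -> Base = 12*4 = 48, Plate = 12*2 = 24.
Iteration 4: no further components; recursion stops.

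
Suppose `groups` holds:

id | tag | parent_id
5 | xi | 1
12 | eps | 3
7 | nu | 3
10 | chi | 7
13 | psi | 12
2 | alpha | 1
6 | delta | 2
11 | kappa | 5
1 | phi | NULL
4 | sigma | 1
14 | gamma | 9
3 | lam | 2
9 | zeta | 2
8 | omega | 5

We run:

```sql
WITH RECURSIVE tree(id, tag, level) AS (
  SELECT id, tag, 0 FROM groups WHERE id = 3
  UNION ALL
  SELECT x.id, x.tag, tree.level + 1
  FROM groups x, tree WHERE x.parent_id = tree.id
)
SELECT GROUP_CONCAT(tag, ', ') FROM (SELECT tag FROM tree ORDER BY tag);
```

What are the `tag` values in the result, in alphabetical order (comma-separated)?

Base: id=3 (lam) at level 0.
Iteration 1: rows with parent_id in {3} -> nu (id 7, level 1), eps (id 12, level 1).
Iteration 2: rows with parent_id in {7,12} -> chi (id 10, level 2), psi (id 13, level 2).
Iteration 3: no rows with parent_id in {10,13}; recursion stops.

chi, eps, lam, nu, psi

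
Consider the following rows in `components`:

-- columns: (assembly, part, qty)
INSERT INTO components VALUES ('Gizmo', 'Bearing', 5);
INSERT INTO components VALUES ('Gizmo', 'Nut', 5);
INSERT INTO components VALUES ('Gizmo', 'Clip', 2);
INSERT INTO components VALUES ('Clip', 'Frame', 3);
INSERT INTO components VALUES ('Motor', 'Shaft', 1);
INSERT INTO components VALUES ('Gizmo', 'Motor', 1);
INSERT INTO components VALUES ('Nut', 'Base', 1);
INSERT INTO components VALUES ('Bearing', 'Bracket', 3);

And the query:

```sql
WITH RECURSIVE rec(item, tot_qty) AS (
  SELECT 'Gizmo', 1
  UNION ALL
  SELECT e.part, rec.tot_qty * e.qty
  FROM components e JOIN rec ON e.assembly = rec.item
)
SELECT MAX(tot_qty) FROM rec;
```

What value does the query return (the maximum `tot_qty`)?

15

Base: (Gizmo, tot_qty=1).
Iteration 1: components of {Gizmo} -> Bearing = 1*5 = 5, Clip = 1*2 = 2, Motor = 1*1 = 1, Nut = 1*5 = 5.
Iteration 2: components of {Bearing,Clip,Motor,Nut} -> Base = 5*1 = 5, Bracket = 5*3 = 15, Frame = 2*3 = 6, Shaft = 1*1 = 1.
Iteration 3: no further components; recursion stops.
tot_qty values: 1, 1, 5, 2, 5, 1, 15, 6, 5; the maximum is 15.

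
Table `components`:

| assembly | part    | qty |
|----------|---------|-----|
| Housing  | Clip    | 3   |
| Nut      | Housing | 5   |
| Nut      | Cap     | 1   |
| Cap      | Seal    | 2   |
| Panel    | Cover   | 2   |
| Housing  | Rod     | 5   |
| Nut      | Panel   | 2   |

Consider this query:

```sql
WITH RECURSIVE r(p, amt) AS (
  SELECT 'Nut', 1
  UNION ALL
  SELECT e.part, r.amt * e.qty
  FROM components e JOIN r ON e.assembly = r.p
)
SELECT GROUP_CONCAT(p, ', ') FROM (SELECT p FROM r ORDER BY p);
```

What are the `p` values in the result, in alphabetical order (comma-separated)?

Cap, Clip, Cover, Housing, Nut, Panel, Rod, Seal

Base: (Nut, amt=1).
Iteration 1: components of {Nut} -> Cap = 1*1 = 1, Housing = 1*5 = 5, Panel = 1*2 = 2.
Iteration 2: components of {Cap,Housing,Panel} -> Clip = 5*3 = 15, Cover = 2*2 = 4, Rod = 5*5 = 25, Seal = 1*2 = 2.
Iteration 3: no further components; recursion stops.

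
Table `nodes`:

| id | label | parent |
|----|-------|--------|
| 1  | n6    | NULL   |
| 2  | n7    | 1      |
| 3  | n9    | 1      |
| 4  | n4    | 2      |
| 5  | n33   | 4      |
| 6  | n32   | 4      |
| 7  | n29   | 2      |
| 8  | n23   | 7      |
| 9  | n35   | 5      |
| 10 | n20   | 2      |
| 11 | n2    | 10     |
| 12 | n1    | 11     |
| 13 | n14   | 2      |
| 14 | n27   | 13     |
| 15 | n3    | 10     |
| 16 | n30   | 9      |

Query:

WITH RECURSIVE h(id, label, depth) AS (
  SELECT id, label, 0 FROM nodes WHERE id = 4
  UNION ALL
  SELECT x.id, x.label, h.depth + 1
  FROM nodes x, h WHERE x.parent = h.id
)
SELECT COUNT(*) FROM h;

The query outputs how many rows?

5

Base: id=4 (n4) at depth 0.
Iteration 1: rows with parent in {4} -> n33 (id 5, depth 1), n32 (id 6, depth 1).
Iteration 2: rows with parent in {5,6} -> n35 (id 9, depth 2).
Iteration 3: rows with parent in {9} -> n30 (id 16, depth 3).
Iteration 4: no rows with parent in {16}; recursion stops.
Total rows emitted: 5.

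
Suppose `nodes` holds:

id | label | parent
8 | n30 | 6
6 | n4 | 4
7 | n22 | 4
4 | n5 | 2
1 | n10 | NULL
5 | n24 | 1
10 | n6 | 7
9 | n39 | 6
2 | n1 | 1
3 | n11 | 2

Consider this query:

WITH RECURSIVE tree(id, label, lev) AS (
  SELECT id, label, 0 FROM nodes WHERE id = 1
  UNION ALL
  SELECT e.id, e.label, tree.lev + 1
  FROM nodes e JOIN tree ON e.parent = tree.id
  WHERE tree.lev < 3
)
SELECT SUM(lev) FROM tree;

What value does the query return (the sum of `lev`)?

12

Base: id=1 (n10) at lev 0.
Iteration 1: rows with parent in {1} -> n1 (id 2, lev 1), n24 (id 5, lev 1).
Iteration 2: rows with parent in {2,5} -> n11 (id 3, lev 2), n5 (id 4, lev 2).
Iteration 3: rows with parent in {3,4} -> n4 (id 6, lev 3), n22 (id 7, lev 3).
Iteration 4: lev < 3 fails for all current rows; recursion stops.
SUM(lev) = 0 + 1 + 1 + 2 + 2 + 3 + 3 = 12.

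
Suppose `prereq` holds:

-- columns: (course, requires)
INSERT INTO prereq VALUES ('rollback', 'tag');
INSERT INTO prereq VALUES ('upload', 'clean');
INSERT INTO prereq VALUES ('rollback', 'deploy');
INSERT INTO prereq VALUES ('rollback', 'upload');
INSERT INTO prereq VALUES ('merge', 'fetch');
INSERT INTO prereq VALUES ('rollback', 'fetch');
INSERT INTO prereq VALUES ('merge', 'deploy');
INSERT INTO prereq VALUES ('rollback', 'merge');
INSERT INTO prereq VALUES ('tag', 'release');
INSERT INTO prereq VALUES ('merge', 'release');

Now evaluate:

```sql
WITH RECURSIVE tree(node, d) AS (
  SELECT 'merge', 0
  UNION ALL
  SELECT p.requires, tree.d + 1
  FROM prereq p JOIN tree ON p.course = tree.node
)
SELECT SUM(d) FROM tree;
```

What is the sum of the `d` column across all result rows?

Base: (merge, d=0).
Iteration 1: edges from {merge} -> (deploy, d=1), (fetch, d=1), (release, d=1).
Iteration 2: no outgoing edges from {deploy,fetch,release}; recursion stops.
SUM(d) = 0 + 1 + 1 + 1 = 3.

3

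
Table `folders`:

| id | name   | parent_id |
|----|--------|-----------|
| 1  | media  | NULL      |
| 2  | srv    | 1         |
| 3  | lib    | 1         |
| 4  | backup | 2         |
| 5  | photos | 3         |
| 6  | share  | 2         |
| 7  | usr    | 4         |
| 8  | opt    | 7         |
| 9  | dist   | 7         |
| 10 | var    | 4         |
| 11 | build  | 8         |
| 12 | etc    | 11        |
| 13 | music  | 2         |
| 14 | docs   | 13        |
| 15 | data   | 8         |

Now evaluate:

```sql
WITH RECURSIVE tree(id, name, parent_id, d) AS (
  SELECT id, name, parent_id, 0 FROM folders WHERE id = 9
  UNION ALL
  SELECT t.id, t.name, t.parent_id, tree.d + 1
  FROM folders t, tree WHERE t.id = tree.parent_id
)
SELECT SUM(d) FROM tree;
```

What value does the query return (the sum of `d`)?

Base: id=9 (dist), parent_id=7, d 0.
Iteration 1: join on id=7 -> usr (id 7, parent_id=4, d 1).
Iteration 2: join on id=4 -> backup (id 4, parent_id=2, d 2).
Iteration 3: join on id=2 -> srv (id 2, parent_id=1, d 3).
Iteration 4: join on id=1 -> media (id 1, parent_id=NULL, d 4).
Iteration 5: parent_id is NULL; no match; recursion stops.
SUM(d) = 0 + 1 + 2 + 3 + 4 = 10.

10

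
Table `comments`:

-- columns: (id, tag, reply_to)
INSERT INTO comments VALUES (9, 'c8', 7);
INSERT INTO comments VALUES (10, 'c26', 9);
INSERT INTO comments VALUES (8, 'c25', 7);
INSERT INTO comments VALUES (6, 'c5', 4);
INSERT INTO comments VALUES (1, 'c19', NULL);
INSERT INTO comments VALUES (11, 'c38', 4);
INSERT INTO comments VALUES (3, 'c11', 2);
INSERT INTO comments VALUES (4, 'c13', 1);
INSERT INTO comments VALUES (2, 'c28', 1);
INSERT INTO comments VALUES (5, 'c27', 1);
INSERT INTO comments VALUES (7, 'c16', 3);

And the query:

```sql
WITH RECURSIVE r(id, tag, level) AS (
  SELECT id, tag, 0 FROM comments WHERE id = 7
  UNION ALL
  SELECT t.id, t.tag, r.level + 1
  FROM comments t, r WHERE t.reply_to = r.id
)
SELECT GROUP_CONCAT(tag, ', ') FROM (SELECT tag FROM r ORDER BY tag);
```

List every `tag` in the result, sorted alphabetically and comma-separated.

Base: id=7 (c16) at level 0.
Iteration 1: rows with reply_to in {7} -> c25 (id 8, level 1), c8 (id 9, level 1).
Iteration 2: rows with reply_to in {8,9} -> c26 (id 10, level 2).
Iteration 3: no rows with reply_to in {10}; recursion stops.

c16, c25, c26, c8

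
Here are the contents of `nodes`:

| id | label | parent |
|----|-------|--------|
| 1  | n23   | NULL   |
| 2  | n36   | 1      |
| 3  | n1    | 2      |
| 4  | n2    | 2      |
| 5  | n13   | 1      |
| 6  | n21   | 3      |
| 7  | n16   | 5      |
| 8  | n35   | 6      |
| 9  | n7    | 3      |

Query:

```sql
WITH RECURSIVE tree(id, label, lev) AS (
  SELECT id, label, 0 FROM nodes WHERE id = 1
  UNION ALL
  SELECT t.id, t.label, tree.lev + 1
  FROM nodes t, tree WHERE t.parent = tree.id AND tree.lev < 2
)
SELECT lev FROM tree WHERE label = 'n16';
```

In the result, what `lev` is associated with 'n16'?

2

Base: id=1 (n23) at lev 0.
Iteration 1: rows with parent in {1} -> n36 (id 2, lev 1), n13 (id 5, lev 1).
Iteration 2: rows with parent in {2,5} -> n1 (id 3, lev 2), n2 (id 4, lev 2), n16 (id 7, lev 2).
Iteration 3: lev < 2 fails for all current rows; recursion stops.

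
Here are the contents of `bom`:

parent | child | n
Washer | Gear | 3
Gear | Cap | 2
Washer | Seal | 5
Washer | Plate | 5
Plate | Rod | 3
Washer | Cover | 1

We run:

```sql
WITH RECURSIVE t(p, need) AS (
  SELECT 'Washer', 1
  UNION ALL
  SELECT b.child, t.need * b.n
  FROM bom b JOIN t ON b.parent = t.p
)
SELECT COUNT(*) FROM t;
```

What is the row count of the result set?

Base: (Washer, need=1).
Iteration 1: components of {Washer} -> Cover = 1*1 = 1, Gear = 1*3 = 3, Plate = 1*5 = 5, Seal = 1*5 = 5.
Iteration 2: components of {Cover,Gear,Plate,Seal} -> Cap = 3*2 = 6, Rod = 5*3 = 15.
Iteration 3: no further components; recursion stops.
Total rows emitted: 7.

7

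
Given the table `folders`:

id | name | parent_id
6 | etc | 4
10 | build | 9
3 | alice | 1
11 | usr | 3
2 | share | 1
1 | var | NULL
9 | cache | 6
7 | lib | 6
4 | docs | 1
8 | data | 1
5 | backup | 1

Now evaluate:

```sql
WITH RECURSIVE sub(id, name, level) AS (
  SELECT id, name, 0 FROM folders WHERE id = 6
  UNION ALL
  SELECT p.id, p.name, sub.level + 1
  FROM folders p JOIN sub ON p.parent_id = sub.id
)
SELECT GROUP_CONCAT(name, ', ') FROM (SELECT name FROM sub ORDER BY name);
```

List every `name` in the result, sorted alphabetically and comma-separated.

Base: id=6 (etc) at level 0.
Iteration 1: rows with parent_id in {6} -> lib (id 7, level 1), cache (id 9, level 1).
Iteration 2: rows with parent_id in {7,9} -> build (id 10, level 2).
Iteration 3: no rows with parent_id in {10}; recursion stops.

build, cache, etc, lib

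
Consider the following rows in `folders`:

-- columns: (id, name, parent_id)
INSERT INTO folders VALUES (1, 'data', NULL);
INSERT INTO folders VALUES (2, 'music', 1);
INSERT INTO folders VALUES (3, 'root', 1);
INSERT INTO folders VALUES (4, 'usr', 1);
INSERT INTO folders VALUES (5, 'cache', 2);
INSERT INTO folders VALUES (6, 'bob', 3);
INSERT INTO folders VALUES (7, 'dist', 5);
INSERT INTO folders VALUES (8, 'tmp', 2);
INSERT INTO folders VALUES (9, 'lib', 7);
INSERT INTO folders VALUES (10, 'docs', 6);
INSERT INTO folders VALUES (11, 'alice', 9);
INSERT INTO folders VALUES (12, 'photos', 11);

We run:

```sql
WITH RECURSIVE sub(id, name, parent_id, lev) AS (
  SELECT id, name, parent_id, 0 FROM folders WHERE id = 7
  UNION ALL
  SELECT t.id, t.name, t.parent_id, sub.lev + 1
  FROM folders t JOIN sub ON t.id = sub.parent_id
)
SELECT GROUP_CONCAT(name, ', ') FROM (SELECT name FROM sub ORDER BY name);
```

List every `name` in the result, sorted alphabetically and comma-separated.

cache, data, dist, music

Base: id=7 (dist), parent_id=5, lev 0.
Iteration 1: join on id=5 -> cache (id 5, parent_id=2, lev 1).
Iteration 2: join on id=2 -> music (id 2, parent_id=1, lev 2).
Iteration 3: join on id=1 -> data (id 1, parent_id=NULL, lev 3).
Iteration 4: parent_id is NULL; no match; recursion stops.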